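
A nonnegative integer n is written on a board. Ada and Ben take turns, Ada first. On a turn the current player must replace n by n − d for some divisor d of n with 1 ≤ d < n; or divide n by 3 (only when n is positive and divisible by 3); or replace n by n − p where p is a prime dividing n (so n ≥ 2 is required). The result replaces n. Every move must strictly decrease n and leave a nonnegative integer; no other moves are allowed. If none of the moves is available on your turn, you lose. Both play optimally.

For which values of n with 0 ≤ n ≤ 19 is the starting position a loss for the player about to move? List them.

0, 1, 4, 9, 14

Positions with no move are L. A position that does have a move is losing for the player to move precisely when every available move leads to a winning position for the opponent. Fill in the labels:
n=0: no move → L
n=1: no move → L
n=2: W (go to 0, an L position)
n=3: W (go to 0, an L position)
n=4: L (options 2(W), 3(W) are all W)
n=5: W (go to 0, an L position)
n=6: W (go to 4, an L position)
n=7: W (go to 0, an L position)
n=8: W (go to 4, an L position)
n=9: L (options 3(W), 6(W), 8(W) are all W)
n=10: W (go to 9, an L position)
n=11: W (go to 0, an L position)
n=12: W (go to 4, an L position)
n=13: W (go to 0, an L position)
n=14: L (options 7(W), 12(W), 13(W) are all W)
n=15: W (go to 14, an L position)
n=16: W (go to 14, an L position)
n=17: W (go to 0, an L position)
n=18: W (go to 9, an L position)
n=19: W (go to 0, an L position)
Reading off the rows marked L gives the requested list; there are 5 such values of n.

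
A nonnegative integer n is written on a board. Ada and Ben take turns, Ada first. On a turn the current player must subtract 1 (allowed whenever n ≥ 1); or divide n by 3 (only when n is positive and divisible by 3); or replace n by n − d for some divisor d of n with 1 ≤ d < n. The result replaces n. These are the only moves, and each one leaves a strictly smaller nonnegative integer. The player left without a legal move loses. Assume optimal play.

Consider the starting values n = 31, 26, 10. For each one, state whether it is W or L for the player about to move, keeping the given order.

31: L, 26: W, 10: W

Work bottom-up. With no move the player to move loses. Otherwise the position is W if at least one move leads to an L position for the opponent, and L if every move leads to a W.
n=0: no move → L
n=1: →0(L), so W
n=2: →1(W) only, which is W, so L
n=3: →2(L), so W
n=4: →2(L), so W
n=5: →4(W) only, which is W, so L
n=6: →2(L), so W
n=7: →6(W) only, which is W, so L
n=8: →7(L), so W
n=9: →3(W), 6(W), 8(W) — all W, so L
n=10: →5(L), so W
n=11: →10(W) only, which is W, so L
n=12: →9(L), so W
n=13: →12(W) only, which is W, so L
n=14: →7(L), so W
n=15: →5(L), so W
n=16: →8(W), 12(W), 14(W), 15(W) — all W, so L
n=17: →16(L), so W
n=18: →9(L), so W
n=19: →18(W) only, which is W, so L
n=20: →16(L), so W
n=21: →7(L), so W
n=22: →11(L), so W
n=23: →22(W) only, which is W, so L
n=24: →16(L), so W
n=25: →20(W), 24(W) — all W, so L
n=26: →13(L), so W
n=27: →9(L), so W
n=28: →14(W), 21(W), 24(W), 26(W), 27(W) — all W, so L
n=29: →28(L), so W
n=30: →25(L), so W
n=31: →30(W) only, which is W, so L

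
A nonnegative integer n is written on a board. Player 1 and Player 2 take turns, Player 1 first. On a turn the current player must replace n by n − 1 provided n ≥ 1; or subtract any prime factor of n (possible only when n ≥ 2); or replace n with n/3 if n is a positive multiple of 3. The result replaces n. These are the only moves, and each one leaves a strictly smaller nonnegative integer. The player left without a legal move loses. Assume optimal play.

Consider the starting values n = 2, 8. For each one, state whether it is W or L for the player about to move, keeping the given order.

Work bottom-up. With no move the player to move loses. Otherwise the position is W if at least one move leads to an L position for the opponent, and L if every move leads to a W.
n=0: no move → L
n=1: reaches L-position 0 → W
n=2: reaches L-position 0 → W
n=3: reaches L-position 0 → W
n=4: only reaches 2(W), 3(W), all W → L
n=5: reaches L-position 0 → W
n=6: reaches L-position 4 → W
n=7: reaches L-position 0 → W
n=8: only reaches 6(W), 7(W), all W → L

2: W, 8: L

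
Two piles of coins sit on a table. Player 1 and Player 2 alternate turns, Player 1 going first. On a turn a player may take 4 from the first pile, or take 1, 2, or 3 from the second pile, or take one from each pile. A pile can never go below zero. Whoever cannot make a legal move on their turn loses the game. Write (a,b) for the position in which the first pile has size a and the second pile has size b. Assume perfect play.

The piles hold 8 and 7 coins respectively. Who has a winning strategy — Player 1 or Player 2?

Player 1 wins.

Use the standard recursion: the mover loses at a terminal position; elsewhere, the mover wins exactly when some move hands the opponent an L position.
No move ever increases a pile, so every position that can arise here has a ≤ 8 and b ≤ 7; it is enough to label the cells with 0 ≤ a ≤ 8 and 0 ≤ b ≤ 7.
Every move lowers a or b (never raises either), so fill the grid row by row in increasing a, and left to right within a row: each cell's successors are then already labelled.
      b=0  b=1  b=2  b=3  b=4  b=5  b=6  b=7
a=0:    L    W    W    W    L    W    W    W
a=1:    L    W    W    W    L    W    W    W
a=2:    L    W    W    W    L    W    W    W
a=3:    L    W    W    W    L    W    W    W
a=4:    W    W    L    W    W    W    L    W
a=5:    W    L    W    W    W    L    W    W
a=6:    W    L    W    W    W    L    W    W
a=7:    W    L    W    W    W    L    W    W
a=8:    L    W    W    W    L    W    W    W
Cells with no legal move (terminal, hence L): (0,0), (1,0), (2,0), (3,0).
The remaining L cells, each justified by listing all of its moves:
(0,4): →(0,3)(W), (0,2)(W), (0,1)(W) — all W, so L
(1,4): →(1,3)(W), (1,2)(W), (1,1)(W), (0,3)(W) — all W, so L
(2,4): →(2,3)(W), (2,2)(W), (2,1)(W), (1,3)(W) — all W, so L
(3,4): →(3,3)(W), (3,2)(W), (3,1)(W), (2,3)(W) — all W, so L
(4,2): →(0,2)(W), (4,1)(W), (4,0)(W), (3,1)(W) — all W, so L
(4,6): →(0,6)(W), (4,5)(W), (4,4)(W), (4,3)(W), (3,5)(W) — all W, so L
(5,1): →(1,1)(W), (5,0)(W), (4,0)(W) — all W, so L
(5,5): →(1,5)(W), (5,4)(W), (5,3)(W), (5,2)(W), (4,4)(W) — all W, so L
(6,1): →(2,1)(W), (6,0)(W), (5,0)(W) — all W, so L
(6,5): →(2,5)(W), (6,4)(W), (6,3)(W), (6,2)(W), (5,4)(W) — all W, so L
(7,1): →(3,1)(W), (7,0)(W), (6,0)(W) — all W, so L
(7,5): →(3,5)(W), (7,4)(W), (7,3)(W), (7,2)(W), (6,4)(W) — all W, so L
(8,0): →(4,0)(W) only, which is W, so L
(8,4): →(4,4)(W), (8,3)(W), (8,2)(W), (8,1)(W), (7,3)(W) — all W, so L
Every other cell has at least one move into one of the L cells above, so it is W.
From (8,7) Player 1 can move to (8,4), reaching an L position.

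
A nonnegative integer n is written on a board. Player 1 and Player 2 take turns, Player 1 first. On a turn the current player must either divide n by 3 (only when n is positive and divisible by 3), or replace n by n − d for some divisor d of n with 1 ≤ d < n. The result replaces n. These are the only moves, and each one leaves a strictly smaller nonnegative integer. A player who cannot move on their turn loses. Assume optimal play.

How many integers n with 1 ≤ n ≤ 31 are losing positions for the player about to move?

13

Label each position W (a win for the player to move) or L (a loss). A position with no legal move is L; any other position is W exactly when some move reaches an L, and L when every move reaches a W.
n=0: no move → L
n=1: no move → L
n=2: →1(L), so W
n=3: →1(L), so W
n=4: →2(W), 3(W) — all W, so L
n=5: →4(L), so W
n=6: →4(L), so W
n=7: →6(W) only, which is W, so L
n=8: →4(L), so W
n=9: →3(W), 6(W), 8(W) — all W, so L
n=10: →9(L), so W
n=11: →10(W) only, which is W, so L
n=12: →4(L), so W
n=13: →12(W) only, which is W, so L
n=14: →7(L), so W
n=15: →5(W), 10(W), 12(W), 14(W) — all W, so L
n=16: →15(L), so W
n=17: →16(W) only, which is W, so L
n=18: →9(L), so W
n=19: →18(W) only, which is W, so L
n=20: →15(L), so W
n=21: →7(L), so W
n=22: →11(L), so W
n=23: →22(W) only, which is W, so L
n=24: →23(L), so W
n=25: →20(W), 24(W) — all W, so L
n=26: →13(L), so W
n=27: →9(L), so W
n=28: →14(W), 21(W), 24(W), 26(W), 27(W) — all W, so L
n=29: →28(L), so W
n=30: →15(L), so W
n=31: →30(W) only, which is W, so L
L entries with 1 ≤ n ≤ 31 (n=0 is outside the asked range and is not counted): n = 1, 4, 7, 9, 11, 13, 15, 17, 19, 23, 25, 28, 31; that makes 13.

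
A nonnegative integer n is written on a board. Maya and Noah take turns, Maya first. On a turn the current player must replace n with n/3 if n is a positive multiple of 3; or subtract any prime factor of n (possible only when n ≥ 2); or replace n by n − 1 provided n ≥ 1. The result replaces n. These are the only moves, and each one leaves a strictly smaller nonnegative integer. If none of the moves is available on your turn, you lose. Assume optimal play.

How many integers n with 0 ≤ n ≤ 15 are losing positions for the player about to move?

Classify positions by backward induction: terminal positions (no move available) are L. From any other position, the mover wins iff some move reaches an L.
n=0: no move → L
n=1: →0(L), so W
n=2: →0(L), so W
n=3: →0(L), so W
n=4: →2(W), 3(W) — all W, so L
n=5: →0(L), so W
n=6: →4(L), so W
n=7: →0(L), so W
n=8: →6(W), 7(W) — all W, so L
n=9: →8(L), so W
n=10: →8(L), so W
n=11: →0(L), so W
n=12: →4(L), so W
n=13: →0(L), so W
n=14: →7(W), 12(W), 13(W) — all W, so L
n=15: →14(L), so W
L entries with 0 ≤ n ≤ 15: n = 0, 4, 8, 14; that makes 4.

4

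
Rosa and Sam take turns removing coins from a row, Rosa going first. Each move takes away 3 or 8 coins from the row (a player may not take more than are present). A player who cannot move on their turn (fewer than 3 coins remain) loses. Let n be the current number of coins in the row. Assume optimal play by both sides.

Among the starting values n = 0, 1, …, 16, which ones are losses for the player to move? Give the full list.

Positions with no move are L. A position that does have a move is losing for the player to move precisely when every available move leads to a winning position for the opponent. Fill in the labels:
n=0: no move → L
n=1: no move → L
n=2: no move → L
n=3: →0(L), so W
n=4: →1(L), so W
n=5: →2(L), so W
n=6: →3(W) only, which is W, so L
n=7: →4(W) only, which is W, so L
n=8: →0(L), so W
n=9: →6(L), so W
n=10: →7(L), so W
n=11: →8(W), 3(W) — all W, so L
n=12: →9(W), 4(W) — all W, so L
n=13: →10(W), 5(W) — all W, so L
n=14: →11(L), so W
n=15: →12(L), so W
n=16: →13(L), so W
The losing starting values of n are exactly the entries labelled L in this table (8 of them).

0, 1, 2, 6, 7, 11, 12, 13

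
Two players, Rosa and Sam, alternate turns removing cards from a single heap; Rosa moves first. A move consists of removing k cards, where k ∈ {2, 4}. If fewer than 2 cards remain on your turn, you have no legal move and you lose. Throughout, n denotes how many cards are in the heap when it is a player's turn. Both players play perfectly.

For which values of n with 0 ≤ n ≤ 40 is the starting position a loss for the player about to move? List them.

0, 1, 6, 7, 12, 13, 18, 19, 24, 25, 30, 31, 36, 37

Compute win/loss labels from the base case upward. A position with no move is L. Any other position is W if it can reach an L in one move, else L.
n=0: no move → L
n=1: no move → L
n=2: W (go to 0, an L position)
n=3: W (go to 1, an L position)
n=4: W (go to 0, an L position)
n=5: W (go to 1, an L position)
n=6: L (options 4(W), 2(W) are all W)
n=7: L (options 5(W), 3(W) are all W)
n=8: W (go to 6, an L position)
n=9: W (go to 7, an L position)
n=10: W (go to 6, an L position)
n=11: W (go to 7, an L position)
n=12: L (options 10(W), 8(W) are all W)
n=13: L (options 11(W), 9(W) are all W)
n=14: W (go to 12, an L position)
n=15: W (go to 13, an L position)
n=16: W (go to 12, an L position)
n=17: W (go to 13, an L position)
n=18: L (options 16(W), 14(W) are all W)
n=19: L (options 17(W), 15(W) are all W)
n=20: W (go to 18, an L position)
n=21: W (go to 19, an L position)
n=22: W (go to 18, an L position)
n=23: W (go to 19, an L position)
n=24: L (options 22(W), 20(W) are all W)
n=25: L (options 23(W), 21(W) are all W)
n=26: W (go to 24, an L position)
n=27: W (go to 25, an L position)
n=28: W (go to 24, an L position)
n=29: W (go to 25, an L position)
n=30: L (options 28(W), 26(W) are all W)
n=31: L (options 29(W), 27(W) are all W)
n=32: W (go to 30, an L position)
n=33: W (go to 31, an L position)
n=34: W (go to 30, an L position)
n=35: W (go to 31, an L position)
n=36: L (options 34(W), 32(W) are all W)
n=37: L (options 35(W), 33(W) are all W)
n=38: W (go to 36, an L position)
n=39: W (go to 37, an L position)
n=40: W (go to 36, an L position)
The losing starting values of n are exactly the entries labelled L in this table (14 of them).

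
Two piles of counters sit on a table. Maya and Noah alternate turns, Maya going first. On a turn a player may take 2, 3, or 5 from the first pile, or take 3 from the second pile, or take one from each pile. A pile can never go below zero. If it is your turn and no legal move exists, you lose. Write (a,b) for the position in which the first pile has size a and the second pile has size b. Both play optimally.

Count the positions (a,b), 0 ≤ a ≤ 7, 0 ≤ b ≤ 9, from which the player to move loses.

22

Label each position W (a win for the player to move) or L (a loss). A position with no legal move is L; any other position is W exactly when some move reaches an L, and L when every move reaches a W.
Every move lowers a or b (never raises either), so fill the grid row by row in increasing a, and left to right within a row: each cell's successors are then already labelled.
      b=0  b=1  b=2  b=3  b=4  b=5  b=6  b=7  b=8  b=9
a=0:    L    L    L    W    W    W    L    L    L    W
a=1:    L    W    W    W    L    L    L    W    W    W
a=2:    W    W    W    L    L    W    W    W    W    L
a=3:    W    W    W    L    W    W    W    W    W    L
a=4:    W    L    L    W    W    W    W    L    L    W
a=5:    W    W    W    W    W    L    W    W    W    W
a=6:    W    W    W    W    W    W    W    W    W    W
a=7:    L    W    W    W    W    W    L    W    W    W
Cells with no legal move (terminal, hence L): (0,0), (0,1), (0,2), (1,0).
The remaining L cells, each justified by listing all of its moves:
(0,6): only reaches (0,3)(W), which is W → L
(0,7): only reaches (0,4)(W), which is W → L
(0,8): only reaches (0,5)(W), which is W → L
(1,4): only reaches (1,1)(W), (0,3)(W), all W → L
(1,5): only reaches (1,2)(W), (0,4)(W), all W → L
(1,6): only reaches (1,3)(W), (0,5)(W), all W → L
(2,3): only reaches (0,3)(W), (2,0)(W), (1,2)(W), all W → L
(2,4): only reaches (0,4)(W), (2,1)(W), (1,3)(W), all W → L
(2,9): only reaches (0,9)(W), (2,6)(W), (1,8)(W), all W → L
(3,3): only reaches (1,3)(W), (0,3)(W), (3,0)(W), (2,2)(W), all W → L
(3,9): only reaches (1,9)(W), (0,9)(W), (3,6)(W), (2,8)(W), all W → L
(4,1): only reaches (2,1)(W), (1,1)(W), (3,0)(W), all W → L
(4,2): only reaches (2,2)(W), (1,2)(W), (3,1)(W), all W → L
(4,7): only reaches (2,7)(W), (1,7)(W), (4,4)(W), (3,6)(W), all W → L
(4,8): only reaches (2,8)(W), (1,8)(W), (4,5)(W), (3,7)(W), all W → L
(5,5): only reaches (3,5)(W), (2,5)(W), (0,5)(W), (5,2)(W), (4,4)(W), all W → L
(7,0): only reaches (5,0)(W), (4,0)(W), (2,0)(W), all W → L
(7,6): only reaches (5,6)(W), (4,6)(W), (2,6)(W), (7,3)(W), (6,5)(W), all W → L
Every other cell has at least one move into one of the L cells above, so it is W.
L cells per row: a=0: 6, a=1: 4, a=2: 3, a=3: 2, a=4: 4, a=5: 1, a=6: 0, a=7: 2; total 22.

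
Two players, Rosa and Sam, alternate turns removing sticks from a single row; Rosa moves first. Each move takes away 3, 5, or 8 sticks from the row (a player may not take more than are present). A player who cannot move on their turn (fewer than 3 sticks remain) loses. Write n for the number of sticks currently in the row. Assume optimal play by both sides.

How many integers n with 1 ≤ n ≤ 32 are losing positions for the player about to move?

Work bottom-up. With no move the player to move loses. Otherwise the position is W if at least one move leads to an L position for the opponent, and L if every move leads to a W.
n=0: no move → L
n=1: no move → L
n=2: no move → L
n=3: reaches L-position 0 → W
n=4: reaches L-position 1 → W
n=5: reaches L-position 2 → W
n=6: reaches L-position 1 → W
n=7: reaches L-position 2 → W
n=8: reaches L-position 0 → W
n=9: reaches L-position 1 → W
n=10: reaches L-position 2 → W
n=11: only reaches 8(W), 6(W), 3(W), all W → L
n=12: only reaches 9(W), 7(W), 4(W), all W → L
n=13: only reaches 10(W), 8(W), 5(W), all W → L
n=14: reaches L-position 11 → W
n=15: reaches L-position 12 → W
n=16: reaches L-position 13 → W
n=17: reaches L-position 12 → W
n=18: reaches L-position 13 → W
n=19: reaches L-position 11 → W
n=20: reaches L-position 12 → W
n=21: reaches L-position 13 → W
n=22: only reaches 19(W), 17(W), 14(W), all W → L
n=23: only reaches 20(W), 18(W), 15(W), all W → L
n=24: only reaches 21(W), 19(W), 16(W), all W → L
n=25: reaches L-position 22 → W
n=26: reaches L-position 23 → W
n=27: reaches L-position 24 → W
n=28: reaches L-position 23 → W
n=29: reaches L-position 24 → W
n=30: reaches L-position 22 → W
n=31: reaches L-position 23 → W
n=32: reaches L-position 24 → W
L entries with 1 ≤ n ≤ 32 (n=0 is outside the asked range and is not counted): n = 1, 2, 11, 12, 13, 22, 23, 24; that makes 8.

8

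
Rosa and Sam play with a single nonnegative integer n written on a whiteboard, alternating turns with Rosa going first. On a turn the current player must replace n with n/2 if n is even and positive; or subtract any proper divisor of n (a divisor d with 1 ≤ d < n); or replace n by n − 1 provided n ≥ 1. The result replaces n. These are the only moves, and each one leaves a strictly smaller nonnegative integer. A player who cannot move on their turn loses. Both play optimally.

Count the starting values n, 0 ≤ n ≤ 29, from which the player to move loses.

Compute win/loss labels from the base case upward. A position with no move is L. Any other position is W if it can reach an L in one move, else L.
n=0: no move → L
n=1: W (go to 0, an L position)
n=2: L (sole option 1(W) is W)
n=3: W (go to 2, an L position)
n=4: W (go to 2, an L position)
n=5: L (sole option 4(W) is W)
n=6: W (go to 5, an L position)
n=7: L (sole option 6(W) is W)
n=8: W (go to 7, an L position)
n=9: L (options 6(W), 8(W) are all W)
n=10: W (go to 5, an L position)
n=11: L (sole option 10(W) is W)
n=12: W (go to 9, an L position)
n=13: L (sole option 12(W) is W)
n=14: W (go to 7, an L position)
n=15: L (options 10(W), 12(W), 14(W) are all W)
n=16: W (go to 15, an L position)
n=17: L (sole option 16(W) is W)
n=18: W (go to 9, an L position)
n=19: L (sole option 18(W) is W)
n=20: W (go to 15, an L position)
n=21: L (options 14(W), 18(W), 20(W) are all W)
n=22: W (go to 11, an L position)
n=23: L (sole option 22(W) is W)
n=24: W (go to 21, an L position)
n=25: L (options 20(W), 24(W) are all W)
n=26: W (go to 13, an L position)
n=27: L (options 18(W), 24(W), 26(W) are all W)
n=28: W (go to 21, an L position)
n=29: L (sole option 28(W) is W)
L entries with 0 ≤ n ≤ 29: n = 0, 2, 5, 7, 9, 11, 13, 15, 17, 19, 21, 23, 25, 27, 29; that makes 15.

15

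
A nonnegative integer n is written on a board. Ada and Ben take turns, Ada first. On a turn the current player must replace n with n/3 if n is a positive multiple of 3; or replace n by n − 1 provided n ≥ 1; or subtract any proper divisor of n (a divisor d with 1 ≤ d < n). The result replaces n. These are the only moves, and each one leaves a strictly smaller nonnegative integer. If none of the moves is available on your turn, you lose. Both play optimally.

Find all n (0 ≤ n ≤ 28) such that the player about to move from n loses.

Build the W/L table. Terminal = L. A non-terminal position is W if it has a move to some L; otherwise it is L.
n=0: no move → L
n=1: →0(L), so W
n=2: →1(W) only, which is W, so L
n=3: →2(L), so W
n=4: →2(L), so W
n=5: →4(W) only, which is W, so L
n=6: →2(L), so W
n=7: →6(W) only, which is W, so L
n=8: →7(L), so W
n=9: →3(W), 6(W), 8(W) — all W, so L
n=10: →5(L), so W
n=11: →10(W) only, which is W, so L
n=12: →9(L), so W
n=13: →12(W) only, which is W, so L
n=14: →7(L), so W
n=15: →5(L), so W
n=16: →8(W), 12(W), 14(W), 15(W) — all W, so L
n=17: →16(L), so W
n=18: →9(L), so W
n=19: →18(W) only, which is W, so L
n=20: →16(L), so W
n=21: →7(L), so W
n=22: →11(L), so W
n=23: →22(W) only, which is W, so L
n=24: →16(L), so W
n=25: →20(W), 24(W) — all W, so L
n=26: →13(L), so W
n=27: →9(L), so W
n=28: →14(W), 21(W), 24(W), 26(W), 27(W) — all W, so L
The losing starting values of n are exactly the entries labelled L in this table (12 of them).

0, 2, 5, 7, 9, 11, 13, 16, 19, 23, 25, 28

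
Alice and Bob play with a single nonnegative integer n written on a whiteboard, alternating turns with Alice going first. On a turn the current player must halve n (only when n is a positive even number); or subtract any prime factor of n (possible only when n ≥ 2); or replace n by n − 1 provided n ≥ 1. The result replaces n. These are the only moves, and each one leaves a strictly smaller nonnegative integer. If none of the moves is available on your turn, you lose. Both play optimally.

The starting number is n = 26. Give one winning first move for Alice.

Move to 24.

Build the W/L table. Terminal = L. A non-terminal position is W if it has a move to some L; otherwise it is L.
n=0: no move → L
n=1: can move to 0, which is L ⇒ W
n=2: can move to 0, which is L ⇒ W
n=3: can move to 0, which is L ⇒ W
n=4: moves to 2(W), 3(W); every one is W ⇒ L
n=5: can move to 0, which is L ⇒ W
n=6: can move to 4, which is L ⇒ W
n=7: can move to 0, which is L ⇒ W
n=8: can move to 4, which is L ⇒ W
n=9: moves to 6(W), 8(W); every one is W ⇒ L
n=10: can move to 9, which is L ⇒ W
n=11: can move to 0, which is L ⇒ W
n=12: can move to 9, which is L ⇒ W
n=13: can move to 0, which is L ⇒ W
n=14: moves to 7(W), 12(W), 13(W); every one is W ⇒ L
n=15: can move to 14, which is L ⇒ W
n=16: can move to 14, which is L ⇒ W
n=17: can move to 0, which is L ⇒ W
n=18: can move to 9, which is L ⇒ W
n=19: can move to 0, which is L ⇒ W
n=20: moves to 10(W), 15(W), 18(W), 19(W); every one is W ⇒ L
n=21: can move to 14, which is L ⇒ W
n=22: can move to 20, which is L ⇒ W
n=23: can move to 0, which is L ⇒ W
n=24: moves to 12(W), 21(W), 22(W), 23(W); every one is W ⇒ L
n=25: can move to 20, which is L ⇒ W
n=26: can move to 24, which is L ⇒ W
From 26, the L positions reachable in one move are: 24.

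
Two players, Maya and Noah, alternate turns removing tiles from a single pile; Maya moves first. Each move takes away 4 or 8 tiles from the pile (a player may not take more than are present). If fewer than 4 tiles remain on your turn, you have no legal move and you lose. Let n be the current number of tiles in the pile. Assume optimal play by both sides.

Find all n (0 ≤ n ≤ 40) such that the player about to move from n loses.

Positions with no move are L. A position that does have a move is losing for the player to move precisely when every available move leads to a winning position for the opponent. Fill in the labels:
n=0: no move → L
n=1: no move → L
n=2: no move → L
n=3: no move → L
n=4: can move to 0, which is L ⇒ W
n=5: can move to 1, which is L ⇒ W
n=6: can move to 2, which is L ⇒ W
n=7: can move to 3, which is L ⇒ W
n=8: can move to 0, which is L ⇒ W
n=9: can move to 1, which is L ⇒ W
n=10: can move to 2, which is L ⇒ W
n=11: can move to 3, which is L ⇒ W
n=12: moves to 8(W), 4(W); every one is W ⇒ L
n=13: moves to 9(W), 5(W); every one is W ⇒ L
n=14: moves to 10(W), 6(W); every one is W ⇒ L
n=15: moves to 11(W), 7(W); every one is W ⇒ L
n=16: can move to 12, which is L ⇒ W
n=17: can move to 13, which is L ⇒ W
n=18: can move to 14, which is L ⇒ W
n=19: can move to 15, which is L ⇒ W
n=20: can move to 12, which is L ⇒ W
n=21: can move to 13, which is L ⇒ W
n=22: can move to 14, which is L ⇒ W
n=23: can move to 15, which is L ⇒ W
n=24: moves to 20(W), 16(W); every one is W ⇒ L
n=25: moves to 21(W), 17(W); every one is W ⇒ L
n=26: moves to 22(W), 18(W); every one is W ⇒ L
n=27: moves to 23(W), 19(W); every one is W ⇒ L
n=28: can move to 24, which is L ⇒ W
n=29: can move to 25, which is L ⇒ W
n=30: can move to 26, which is L ⇒ W
n=31: can move to 27, which is L ⇒ W
n=32: can move to 24, which is L ⇒ W
n=33: can move to 25, which is L ⇒ W
n=34: can move to 26, which is L ⇒ W
n=35: can move to 27, which is L ⇒ W
n=36: moves to 32(W), 28(W); every one is W ⇒ L
n=37: moves to 33(W), 29(W); every one is W ⇒ L
n=38: moves to 34(W), 30(W); every one is W ⇒ L
n=39: moves to 35(W), 31(W); every one is W ⇒ L
n=40: can move to 36, which is L ⇒ W
The losing starting values of n are exactly the entries labelled L in this table (16 of them).

0, 1, 2, 3, 12, 13, 14, 15, 24, 25, 26, 27, 36, 37, 38, 39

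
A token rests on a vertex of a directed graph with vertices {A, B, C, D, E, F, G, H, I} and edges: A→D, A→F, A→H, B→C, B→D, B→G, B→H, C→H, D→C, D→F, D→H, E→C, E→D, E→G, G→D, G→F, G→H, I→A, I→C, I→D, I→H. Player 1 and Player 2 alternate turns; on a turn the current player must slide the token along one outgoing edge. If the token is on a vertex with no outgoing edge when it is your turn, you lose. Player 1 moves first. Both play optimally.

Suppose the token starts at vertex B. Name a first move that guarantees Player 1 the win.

Classify positions by backward induction: terminal positions (no move available) are L. From any other position, the mover wins iff some move reaches an L.
Every edge goes from a vertex to one that appears earlier in the order H, F, C, D, A, G, E, B, I, so processing vertices in that order labels each vertex after all of its successors.
H: no outgoing edge → L
F: no outgoing edge → L
C: reaches L-position H → W
D: reaches L-position F → W
A: reaches L-position F → W
G: reaches L-position F → W
E: only reaches G(W), D(W), C(W), all W → L
B: reaches L-position H → W
I: reaches L-position H → W
From B, the L positions reachable in one move are: H.

Move to H.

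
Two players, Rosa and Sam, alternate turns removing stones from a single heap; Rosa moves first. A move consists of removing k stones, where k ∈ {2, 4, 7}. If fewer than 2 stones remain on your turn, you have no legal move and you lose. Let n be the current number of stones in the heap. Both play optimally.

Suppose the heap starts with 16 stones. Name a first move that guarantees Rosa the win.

Remove 4, leaving 12.

Label each position W (a win for the player to move) or L (a loss). A position with no legal move is L; any other position is W exactly when some move reaches an L, and L when every move reaches a W.
n=0: no move → L
n=1: no move → L
n=2: can move to 0, which is L ⇒ W
n=3: can move to 1, which is L ⇒ W
n=4: can move to 0, which is L ⇒ W
n=5: can move to 1, which is L ⇒ W
n=6: moves to 4(W), 2(W); every one is W ⇒ L
n=7: can move to 0, which is L ⇒ W
n=8: can move to 6, which is L ⇒ W
n=9: moves to 7(W), 5(W), 2(W); every one is W ⇒ L
n=10: can move to 6, which is L ⇒ W
n=11: can move to 9, which is L ⇒ W
n=12: moves to 10(W), 8(W), 5(W); every one is W ⇒ L
n=13: can move to 9, which is L ⇒ W
n=14: can move to 12, which is L ⇒ W
n=15: moves to 13(W), 11(W), 8(W); every one is W ⇒ L
n=16: can move to 12, which is L ⇒ W
From 16, the L positions reachable in one move are: 12, 9. Any move reaching one of these is winning.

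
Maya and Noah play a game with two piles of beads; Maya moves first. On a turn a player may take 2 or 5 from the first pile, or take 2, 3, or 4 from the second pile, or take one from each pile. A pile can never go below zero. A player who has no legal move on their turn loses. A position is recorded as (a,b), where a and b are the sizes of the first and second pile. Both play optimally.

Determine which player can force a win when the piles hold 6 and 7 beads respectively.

Work bottom-up. With no move the player to move loses. Otherwise the position is W if at least one move leads to an L position for the opponent, and L if every move leads to a W.
No move ever increases a pile, so every position that can arise here has a ≤ 6 and b ≤ 7; it is enough to label the cells with 0 ≤ a ≤ 6 and 0 ≤ b ≤ 7.
Every move lowers a or b (never raises either), so fill the grid row by row in increasing a, and left to right within a row: each cell's successors are then already labelled.
      b=0  b=1  b=2  b=3  b=4  b=5  b=6  b=7
a=0:    L    L    W    W    W    W    L    L
a=1:    L    W    W    W    W    L    L    W
a=2:    W    W    L    L    W    W    W    W
a=3:    W    L    L    W    W    W    W    L
a=4:    L    L    W    W    W    W    L    L
a=5:    W    W    W    L    L    W    W    W
a=6:    W    W    L    L    W    W    W    W
Cells with no legal move (terminal, hence L): (0,0), (0,1), (1,0).
The remaining L cells, each justified by listing all of its moves:
(0,6): moves to (0,4)(W), (0,3)(W), (0,2)(W); every one is W ⇒ L
(0,7): moves to (0,5)(W), (0,4)(W), (0,3)(W); every one is W ⇒ L
(1,5): moves to (1,3)(W), (1,2)(W), (1,1)(W), (0,4)(W); every one is W ⇒ L
(1,6): moves to (1,4)(W), (1,3)(W), (1,2)(W), (0,5)(W); every one is W ⇒ L
(2,2): moves to (0,2)(W), (2,0)(W), (1,1)(W); every one is W ⇒ L
(2,3): moves to (0,3)(W), (2,1)(W), (2,0)(W), (1,2)(W); every one is W ⇒ L
(3,1): moves to (1,1)(W), (2,0)(W); every one is W ⇒ L
(3,2): moves to (1,2)(W), (3,0)(W), (2,1)(W); every one is W ⇒ L
(3,7): moves to (1,7)(W), (3,5)(W), (3,4)(W), (3,3)(W), (2,6)(W); every one is W ⇒ L
(4,0): the only move is to (2,0)(W), a W ⇒ L
(4,1): moves to (2,1)(W), (3,0)(W); every one is W ⇒ L
(4,6): moves to (2,6)(W), (4,4)(W), (4,3)(W), (4,2)(W), (3,5)(W); every one is W ⇒ L
(4,7): moves to (2,7)(W), (4,5)(W), (4,4)(W), (4,3)(W), (3,6)(W); every one is W ⇒ L
(5,3): moves to (3,3)(W), (0,3)(W), (5,1)(W), (5,0)(W), (4,2)(W); every one is W ⇒ L
(5,4): moves to (3,4)(W), (0,4)(W), (5,2)(W), (5,1)(W), (5,0)(W), (4,3)(W); every one is W ⇒ L
(6,2): moves to (4,2)(W), (1,2)(W), (6,0)(W), (5,1)(W); every one is W ⇒ L
(6,3): moves to (4,3)(W), (1,3)(W), (6,1)(W), (6,0)(W), (5,2)(W); every one is W ⇒ L
Every other cell has at least one move into one of the L cells above, so it is W.
From (6,7) Maya can move to (4,7), reaching an L position.

Maya wins.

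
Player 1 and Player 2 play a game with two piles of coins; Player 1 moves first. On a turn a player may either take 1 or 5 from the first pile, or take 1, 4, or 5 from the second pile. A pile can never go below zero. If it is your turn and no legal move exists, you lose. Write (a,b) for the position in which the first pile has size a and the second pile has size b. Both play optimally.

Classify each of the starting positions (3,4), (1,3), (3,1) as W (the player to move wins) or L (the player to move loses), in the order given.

Classify positions by backward induction: terminal positions (no move available) are L. From any other position, the mover wins iff some move reaches an L.
No move ever increases a pile, so every position that can arise here has a ≤ 3 and b ≤ 4; it is enough to label the cells with 0 ≤ a ≤ 3 and 0 ≤ b ≤ 4.
Every move lowers a or b (never raises either), so fill the grid row by row in increasing a, and left to right within a row: each cell's successors are then already labelled.
      b=0  b=1  b=2  b=3  b=4
a=0:    L    W    L    W    W
a=1:    W    L    W    L    W
a=2:    L    W    L    W    W
a=3:    W    L    W    L    W
Cells with no legal move (terminal, hence L): (0,0).
The remaining L cells, each justified by listing all of its moves:
(0,2): the only move is to (0,1)(W), a W ⇒ L
(1,1): moves to (0,1)(W), (1,0)(W); every one is W ⇒ L
(1,3): moves to (0,3)(W), (1,2)(W); every one is W ⇒ L
(2,0): the only move is to (1,0)(W), a W ⇒ L
(2,2): moves to (1,2)(W), (2,1)(W); every one is W ⇒ L
(3,1): moves to (2,1)(W), (3,0)(W); every one is W ⇒ L
(3,3): moves to (2,3)(W), (3,2)(W); every one is W ⇒ L
Every other cell has at least one move into one of the L cells above, so it is W.
(3,4): the move to (3,3) reaches an L cell, so W
(1,3): one of the L cells justified above, so L
(3,1): one of the L cells justified above, so L

(3,4): W, (1,3): L, (3,1): L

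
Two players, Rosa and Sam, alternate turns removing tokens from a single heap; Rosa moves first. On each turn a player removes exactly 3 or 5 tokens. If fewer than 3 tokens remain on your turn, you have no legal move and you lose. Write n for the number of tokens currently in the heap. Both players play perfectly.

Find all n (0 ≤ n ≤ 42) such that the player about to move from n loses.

0, 1, 2, 8, 9, 10, 16, 17, 18, 24, 25, 26, 32, 33, 34, 40, 41, 42

Build the W/L table. Terminal = L. A non-terminal position is W if it has a move to some L; otherwise it is L.
n=0: no move → L
n=1: no move → L
n=2: no move → L
n=3: reaches L-position 0 → W
n=4: reaches L-position 1 → W
n=5: reaches L-position 2 → W
n=6: reaches L-position 1 → W
n=7: reaches L-position 2 → W
n=8: only reaches 5(W), 3(W), all W → L
n=9: only reaches 6(W), 4(W), all W → L
n=10: only reaches 7(W), 5(W), all W → L
n=11: reaches L-position 8 → W
n=12: reaches L-position 9 → W
n=13: reaches L-position 10 → W
n=14: reaches L-position 9 → W
n=15: reaches L-position 10 → W
n=16: only reaches 13(W), 11(W), all W → L
n=17: only reaches 14(W), 12(W), all W → L
n=18: only reaches 15(W), 13(W), all W → L
n=19: reaches L-position 16 → W
n=20: reaches L-position 17 → W
n=21: reaches L-position 18 → W
n=22: reaches L-position 17 → W
n=23: reaches L-position 18 → W
n=24: only reaches 21(W), 19(W), all W → L
n=25: only reaches 22(W), 20(W), all W → L
n=26: only reaches 23(W), 21(W), all W → L
n=27: reaches L-position 24 → W
n=28: reaches L-position 25 → W
n=29: reaches L-position 26 → W
n=30: reaches L-position 25 → W
n=31: reaches L-position 26 → W
n=32: only reaches 29(W), 27(W), all W → L
n=33: only reaches 30(W), 28(W), all W → L
n=34: only reaches 31(W), 29(W), all W → L
n=35: reaches L-position 32 → W
n=36: reaches L-position 33 → W
n=37: reaches L-position 34 → W
n=38: reaches L-position 33 → W
n=39: reaches L-position 34 → W
n=40: only reaches 37(W), 35(W), all W → L
n=41: only reaches 38(W), 36(W), all W → L
n=42: only reaches 39(W), 37(W), all W → L
The losing starting values of n are exactly the entries labelled L in this table (18 of them).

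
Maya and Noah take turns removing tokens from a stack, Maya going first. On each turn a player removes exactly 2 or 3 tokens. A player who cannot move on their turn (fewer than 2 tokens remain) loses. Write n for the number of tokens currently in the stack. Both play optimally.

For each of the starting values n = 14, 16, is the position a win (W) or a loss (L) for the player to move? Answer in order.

14: W, 16: L

Build the W/L table. Terminal = L. A non-terminal position is W if it has a move to some L; otherwise it is L.
n=0: no move → L
n=1: no move → L
n=2: W (go to 0, an L position)
n=3: W (go to 1, an L position)
n=4: W (go to 1, an L position)
n=5: L (options 3(W), 2(W) are all W)
n=6: L (options 4(W), 3(W) are all W)
n=7: W (go to 5, an L position)
n=8: W (go to 6, an L position)
n=9: W (go to 6, an L position)
n=10: L (options 8(W), 7(W) are all W)
n=11: L (options 9(W), 8(W) are all W)
n=12: W (go to 10, an L position)
n=13: W (go to 11, an L position)
n=14: W (go to 11, an L position)
n=15: L (options 13(W), 12(W) are all W)
n=16: L (options 14(W), 13(W) are all W)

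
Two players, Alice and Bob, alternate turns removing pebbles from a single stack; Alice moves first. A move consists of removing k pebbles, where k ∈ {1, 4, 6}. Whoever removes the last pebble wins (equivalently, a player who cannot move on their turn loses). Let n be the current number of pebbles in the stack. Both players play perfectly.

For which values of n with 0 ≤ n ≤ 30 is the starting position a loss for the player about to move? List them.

Label each position W (a win for the player to move) or L (a loss). A position with no legal move is L; any other position is W exactly when some move reaches an L, and L when every move reaches a W.
n=0: no move → L
n=1: →0(L), so W
n=2: →1(W) only, which is W, so L
n=3: →2(L), so W
n=4: →0(L), so W
n=5: →4(W), 1(W) — all W, so L
n=6: →5(L), so W
n=7: →6(W), 3(W), 1(W) — all W, so L
n=8: →7(L), so W
n=9: →5(L), so W
n=10: →9(W), 6(W), 4(W) — all W, so L
n=11: →10(L), so W
n=12: →11(W), 8(W), 6(W) — all W, so L
n=13: →12(L), so W
n=14: →10(L), so W
n=15: →14(W), 11(W), 9(W) — all W, so L
n=16: →15(L), so W
n=17: →16(W), 13(W), 11(W) — all W, so L
n=18: →17(L), so W
n=19: →15(L), so W
n=20: →19(W), 16(W), 14(W) — all W, so L
n=21: →20(L), so W
n=22: →21(W), 18(W), 16(W) — all W, so L
n=23: →22(L), so W
n=24: →20(L), so W
n=25: →24(W), 21(W), 19(W) — all W, so L
n=26: →25(L), so W
n=27: →26(W), 23(W), 21(W) — all W, so L
n=28: →27(L), so W
n=29: →25(L), so W
n=30: →29(W), 26(W), 24(W) — all W, so L
The losing starting values of n are exactly the entries labelled L in this table (13 of them).

0, 2, 5, 7, 10, 12, 15, 17, 20, 22, 25, 27, 30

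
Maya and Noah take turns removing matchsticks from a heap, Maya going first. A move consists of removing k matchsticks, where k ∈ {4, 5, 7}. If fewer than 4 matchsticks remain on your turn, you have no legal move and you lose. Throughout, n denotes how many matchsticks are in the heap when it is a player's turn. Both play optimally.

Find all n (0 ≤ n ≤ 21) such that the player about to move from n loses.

0, 1, 2, 3, 11, 12, 13, 14

Positions with no move are L. A position that does have a move is losing for the player to move precisely when every available move leads to a winning position for the opponent. Fill in the labels:
n=0: no move → L
n=1: no move → L
n=2: no move → L
n=3: no move → L
n=4: →0(L), so W
n=5: →1(L), so W
n=6: →2(L), so W
n=7: →3(L), so W
n=8: →3(L), so W
n=9: →2(L), so W
n=10: →3(L), so W
n=11: →7(W), 6(W), 4(W) — all W, so L
n=12: →8(W), 7(W), 5(W) — all W, so L
n=13: →9(W), 8(W), 6(W) — all W, so L
n=14: →10(W), 9(W), 7(W) — all W, so L
n=15: →11(L), so W
n=16: →12(L), so W
n=17: →13(L), so W
n=18: →14(L), so W
n=19: →14(L), so W
n=20: →13(L), so W
n=21: →14(L), so W
The losing starting values of n are exactly the entries labelled L in this table (8 of them).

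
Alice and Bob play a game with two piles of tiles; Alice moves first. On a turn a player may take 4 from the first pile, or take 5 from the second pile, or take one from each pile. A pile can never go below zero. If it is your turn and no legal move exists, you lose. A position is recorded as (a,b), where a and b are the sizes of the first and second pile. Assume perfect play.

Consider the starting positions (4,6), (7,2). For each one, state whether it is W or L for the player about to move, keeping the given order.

(4,6): L, (7,2): W

Use the standard recursion: the mover loses at a terminal position; elsewhere, the mover wins exactly when some move hands the opponent an L position.
No move ever increases a pile, so every position that can arise here has a ≤ 7 and b ≤ 6; it is enough to label the cells with 0 ≤ a ≤ 7 and 0 ≤ b ≤ 6.
Every move lowers a or b (never raises either), so fill the grid row by row in increasing a, and left to right within a row: each cell's successors are then already labelled.
      b=0  b=1  b=2  b=3  b=4  b=5  b=6
a=0:    L    L    L    L    L    W    W
a=1:    L    W    W    W    W    W    L
a=2:    L    W    L    L    L    W    L
a=3:    L    W    L    W    W    W    L
a=4:    W    W    W    W    W    L    L
a=5:    W    L    L    L    L    L    W
a=6:    W    L    W    W    W    W    W
a=7:    W    L    W    L    L    L    W
Cells with no legal move (terminal, hence L): (0,0), (0,1), (0,2), (0,3), (0,4), (1,0), (2,0), (3,0).
The remaining L cells, each justified by listing all of its moves:
(1,6): only reaches (1,1)(W), (0,5)(W), all W → L
(2,2): only reaches (1,1)(W), which is W → L
(2,3): only reaches (1,2)(W), which is W → L
(2,4): only reaches (1,3)(W), which is W → L
(2,6): only reaches (2,1)(W), (1,5)(W), all W → L
(3,2): only reaches (2,1)(W), which is W → L
(3,6): only reaches (3,1)(W), (2,5)(W), all W → L
(4,5): only reaches (0,5)(W), (4,0)(W), (3,4)(W), all W → L
(4,6): only reaches (0,6)(W), (4,1)(W), (3,5)(W), all W → L
(5,1): only reaches (1,1)(W), (4,0)(W), all W → L
(5,2): only reaches (1,2)(W), (4,1)(W), all W → L
(5,3): only reaches (1,3)(W), (4,2)(W), all W → L
(5,4): only reaches (1,4)(W), (4,3)(W), all W → L
(5,5): only reaches (1,5)(W), (5,0)(W), (4,4)(W), all W → L
(6,1): only reaches (2,1)(W), (5,0)(W), all W → L
(7,1): only reaches (3,1)(W), (6,0)(W), all W → L
(7,3): only reaches (3,3)(W), (6,2)(W), all W → L
(7,4): only reaches (3,4)(W), (6,3)(W), all W → L
(7,5): only reaches (3,5)(W), (7,0)(W), (6,4)(W), all W → L
Every other cell has at least one move into one of the L cells above, so it is W.
(4,6): one of the L cells justified above, so L
(7,2): the move to (3,2) reaches an L cell, so W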